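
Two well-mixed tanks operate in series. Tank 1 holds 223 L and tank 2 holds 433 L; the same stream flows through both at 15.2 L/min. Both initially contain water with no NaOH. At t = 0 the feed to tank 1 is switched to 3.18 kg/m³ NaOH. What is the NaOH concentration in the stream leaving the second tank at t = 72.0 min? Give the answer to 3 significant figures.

2.68 kg/m³

Each tank obeys Vᵢ dCᵢ/dt = Q(Cᵢ₋₁ − Cᵢ), so τᵢ = Vᵢ/Q.
τ₁ = 223/15.2 = 14.671 min; τ₂ = 433/15.2 = 28.487 min.
Solving the cascade with C₁(0)=C₂(0)=0 gives C₂(t) = C_in[1 − (τ₁ e^(−t/τ₁) − τ₂ e^(−t/τ₂))/(τ₁ − τ₂)].
At t = 72.0: e^(−t/τ₁) = 0.0073900, e^(−t/τ₂) = 0.079860.
C₂ = 3.18·[1 − (14.671·0.0073900 − 28.487·0.079860)/(-13.816)] = 3.18·0.84318 = 2.6813 kg/m³.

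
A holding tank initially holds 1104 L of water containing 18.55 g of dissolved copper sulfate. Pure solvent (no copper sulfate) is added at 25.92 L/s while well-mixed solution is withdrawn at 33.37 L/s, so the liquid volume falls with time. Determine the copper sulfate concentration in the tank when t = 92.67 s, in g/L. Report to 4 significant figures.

Total volume: dV/dt = Q_in − Q_out = -7.45000 L/s, so V(t) = 1104 − 7.45000 t and V(92.67) = 413.609 L.
No copper sulfate enters, so dm/dt = −Q_out · (m/V).
dm/m = −Q_out dt/(V₀ − 7.45000 t); integrating gives ln(m/m₀) = −(Q_out/(Q_in−Q_out)) ln(V/V₀).
m = m₀ (V₀/V)^(Q_out/(Q_in−Q_out)) = 18.55 × (1104/413.609)^(-4.47919) = 0.228300 g.
C = m/V = 0.228300/413.609 = 0.000551972 g/L.

0.0005520 g/L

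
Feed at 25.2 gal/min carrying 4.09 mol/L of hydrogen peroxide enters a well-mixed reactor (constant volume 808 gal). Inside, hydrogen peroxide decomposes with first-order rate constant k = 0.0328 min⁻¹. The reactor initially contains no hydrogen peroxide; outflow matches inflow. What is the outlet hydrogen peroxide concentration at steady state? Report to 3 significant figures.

Accumulation = in − out − consumed: V dC/dt = Q C_in − Q C − k V C.
Steady state (dC/dt = 0): C_ss = Q C_in/(Q + kV) = C_in/(1 + kV/Q).
C_ss = 25.2·4.09/(25.2 + 0.0328·808) = 103.07/51.702 = 1.9935 mol/L.

1.99 mol/L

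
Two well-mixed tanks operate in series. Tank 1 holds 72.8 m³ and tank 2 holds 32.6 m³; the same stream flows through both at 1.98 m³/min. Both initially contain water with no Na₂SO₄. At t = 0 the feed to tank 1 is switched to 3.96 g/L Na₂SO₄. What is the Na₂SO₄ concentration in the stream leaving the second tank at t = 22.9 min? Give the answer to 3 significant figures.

Each tank obeys Vᵢ dCᵢ/dt = Q(Cᵢ₋₁ − Cᵢ), so τᵢ = Vᵢ/Q.
τ₁ = 72.8/1.98 = 36.768 min; τ₂ = 32.6/1.98 = 16.465 min.
Tank 1: C₁ = C_in(1 − e^(−t/τ₁)). Tank 2 (τ₁ ≠ τ₂): C₂ = C_in[1 − (τ₁ e^(−t/τ₁) − τ₂ e^(−t/τ₂))/(τ₁ − τ₂)].
At t = 22.9: e^(−t/τ₁) = 0.53642, e^(−t/τ₂) = 0.24886.
C₂ = 3.96·[1 − (36.768·0.53642 − 16.465·0.24886)/(20.303)] = 3.96·0.23038 = 0.91230 g/L.

0.912 g/L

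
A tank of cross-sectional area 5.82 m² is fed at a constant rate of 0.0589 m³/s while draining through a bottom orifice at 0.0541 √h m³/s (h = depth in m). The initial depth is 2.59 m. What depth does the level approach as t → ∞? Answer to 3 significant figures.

Level balance: A dh/dt = 0.0589 − 0.0541 √h. Setting dh/dt = 0:
Q_in = 0.0541 √h_ss ⇒ √h_ss = 0.0589/0.0541 = 1.0887.
h_ss = 1.0887² = 1.1853 m. (Since h₀ = 2.59 m > h_ss, the level will fall toward this value.)

1.19 m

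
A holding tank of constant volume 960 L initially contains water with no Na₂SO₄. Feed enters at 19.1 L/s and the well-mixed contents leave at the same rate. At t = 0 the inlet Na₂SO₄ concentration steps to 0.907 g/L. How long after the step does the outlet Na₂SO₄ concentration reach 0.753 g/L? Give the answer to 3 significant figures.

Species balance: V dC/dt = Q(C_in − C) ⇒ τ = V/Q = 50.262 s.
C(t) = C_in + (C₀ − C_in) e^(−t/τ). Set C = 0.753 and solve for t:
e^(−t/τ) = (C − C_in)/(C₀ − C_in) = (0.753 − 0.907)/(0 − 0.907) = 0.16979
t = −τ ln(…) = 50.262 × 1.7732 = 89.124 s.

89.1 s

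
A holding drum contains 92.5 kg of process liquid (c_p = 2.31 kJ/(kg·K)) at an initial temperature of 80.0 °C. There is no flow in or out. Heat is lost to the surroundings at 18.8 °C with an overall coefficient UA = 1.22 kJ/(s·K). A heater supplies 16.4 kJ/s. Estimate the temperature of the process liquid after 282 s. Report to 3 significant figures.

M c_p dT/dt = −UA(T − T_amb) + Q̇.
dT/dt = (T_ss − T)/τ with T_ss = T_amb + Q̇/UA = 18.8 + 16.4/1.22 = 32.243 °C, τ = M c_p/UA = 92.5·2.31/1.22 = 175.14 s.
Solution: T(t) = T_ss + (T₀ − T_ss) e^(−t/τ).
T(282) = 32.243 + (47.757)·0.19987 = 41.788 °C.

41.8 °C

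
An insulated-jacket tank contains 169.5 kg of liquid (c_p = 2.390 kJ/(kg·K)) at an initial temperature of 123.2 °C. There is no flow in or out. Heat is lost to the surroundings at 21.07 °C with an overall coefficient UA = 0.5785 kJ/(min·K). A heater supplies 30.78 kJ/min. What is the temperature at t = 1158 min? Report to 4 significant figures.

M c_p dT/dt = −UA(T − T_amb) + Q̇.
dT/dt = (T_ss − T)/τ with T_ss = T_amb + Q̇/UA = 21.07 + 30.78/0.5785 = 74.2766 °C, τ = M c_p/UA = 169.5·2.390/0.5785 = 700.268 min.
T approaches T_ss exponentially: T(t) = T_ss + (T₀ − T_ss) e^(−t/τ).
T(1158) = 74.2766 + (48.9234)·0.191350 = 83.6381 °C.

83.64 °C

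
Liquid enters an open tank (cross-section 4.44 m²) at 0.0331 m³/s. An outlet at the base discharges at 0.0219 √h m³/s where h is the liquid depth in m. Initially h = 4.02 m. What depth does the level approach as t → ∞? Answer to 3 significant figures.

2.28 m

A dh/dt = Q_in − 0.0219 √h. Steady state requires inflow = outflow:
Q_in = 0.0219 √h_ss ⇒ √h_ss = 0.0331/0.0219 = 1.5114.
h_ss = 1.5114² = 2.2844 m. (Since h₀ = 4.02 m > h_ss, the level will fall toward this value.)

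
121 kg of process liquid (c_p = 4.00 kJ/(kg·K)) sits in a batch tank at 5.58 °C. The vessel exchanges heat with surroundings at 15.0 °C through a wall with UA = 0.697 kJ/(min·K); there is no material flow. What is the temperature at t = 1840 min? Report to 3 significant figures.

14.3 °C

Lumped-capacitance energy balance: M c_p dT/dt = UA(T_amb − T).
dT/dt = (T_ss − T)/τ with T_ss = T_amb = 15.000 °C, τ = M c_p/UA = 121·4.00/0.697 = 694.40 min.
This is linear first-order; T(t) = T_ss + (T₀ − T_ss) e^(−t/τ).
T(1840) = 15.000 + (-9.4200)·0.070669 = 14.334 °C.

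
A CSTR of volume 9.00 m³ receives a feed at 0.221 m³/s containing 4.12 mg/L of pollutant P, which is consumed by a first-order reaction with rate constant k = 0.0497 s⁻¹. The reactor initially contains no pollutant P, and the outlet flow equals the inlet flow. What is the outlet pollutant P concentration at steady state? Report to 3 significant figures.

V dC/dt = Q(C_in − C) − k V C.
At steady state: 0 = Q C_in − (Q + kV) C_ss, so C_ss = Q C_in/(Q + kV).
C_ss = 0.221·4.12/(0.221 + 0.0497·9.00) = 0.91052/0.66830 = 1.3624 mg/L.

1.36 mg/L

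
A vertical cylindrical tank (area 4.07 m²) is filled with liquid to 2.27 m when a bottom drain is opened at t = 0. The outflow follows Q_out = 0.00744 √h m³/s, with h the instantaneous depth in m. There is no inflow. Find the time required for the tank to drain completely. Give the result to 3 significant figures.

1650 s

With no inflow, A dh/dt = −0.00744 √h.
Separate and integrate: 2(√h − √h₀) = −(0.00744/A) t.
Set h = 0: 2√h₀ = (0.00744/A) t_empty ⇒ t_empty = 2A√h₀/0.00744.
t_empty = 2·4.07·√2.27/0.00744 = 8.1400·1.5067/0.00744 = 1648.4 s.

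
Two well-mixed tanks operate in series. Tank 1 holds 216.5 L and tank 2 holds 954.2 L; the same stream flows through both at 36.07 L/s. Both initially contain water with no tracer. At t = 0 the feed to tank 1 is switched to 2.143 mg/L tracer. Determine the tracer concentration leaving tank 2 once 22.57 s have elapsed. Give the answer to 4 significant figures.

0.9766 mg/L

Each tank obeys Vᵢ dCᵢ/dt = Q(Cᵢ₋₁ − Cᵢ), so τᵢ = Vᵢ/Q.
τ₁ = 216.5/36.07 = 6.00222 s; τ₂ = 954.2/36.07 = 26.4541 s.
Tank 1: C₁ = C_in(1 − e^(−t/τ₁)). Tank 2 (τ₁ ≠ τ₂): C₂ = C_in[1 − (τ₁ e^(−t/τ₁) − τ₂ e^(−t/τ₂))/(τ₁ − τ₂)].
At t = 22.57: e^(−t/τ₁) = 0.0232773, e^(−t/τ₂) = 0.426060.
C₂ = 2.143·[1 − (6.00222·0.0232773 − 26.4541·0.426060)/(-20.4519)] = 2.143·0.455732 = 0.976633 mg/L.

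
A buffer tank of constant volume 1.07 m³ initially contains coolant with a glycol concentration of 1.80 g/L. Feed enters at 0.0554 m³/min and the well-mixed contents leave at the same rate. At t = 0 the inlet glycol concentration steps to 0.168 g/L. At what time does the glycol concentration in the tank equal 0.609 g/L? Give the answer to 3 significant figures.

Species balance on the tank: V dC/dt = Q(C_in − C), so τ = V/Q = 19.314 min.
C(t) = C_in + (C₀ − C_in) e^(−t/τ). Set C = 0.609 and solve for t:
e^(−t/τ) = (C − C_in)/(C₀ − C_in) = (0.609 − 0.168)/(1.80 − 0.168) = 0.27022
t = −τ ln(…) = 19.314 × 1.3085 = 25.273 min.

25.3 min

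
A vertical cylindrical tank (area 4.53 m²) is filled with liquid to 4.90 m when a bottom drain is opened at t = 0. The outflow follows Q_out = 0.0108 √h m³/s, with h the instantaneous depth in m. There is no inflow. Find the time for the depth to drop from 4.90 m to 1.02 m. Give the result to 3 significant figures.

A dh/dt = −Q_out = −0.0108 √h.
This is separable: 2 d(√h)/dt = −0.0108/A, so √h = √h₀ − (0.0108/(2A)) t.
t = 2A(√h₀ − √h)/0.0108 = 2·4.53·(√4.90 − √1.02)/0.0108
  = 9.0600 × (2.2136 − 1.0100) / 0.0108 = 1009.7 s.

1010 s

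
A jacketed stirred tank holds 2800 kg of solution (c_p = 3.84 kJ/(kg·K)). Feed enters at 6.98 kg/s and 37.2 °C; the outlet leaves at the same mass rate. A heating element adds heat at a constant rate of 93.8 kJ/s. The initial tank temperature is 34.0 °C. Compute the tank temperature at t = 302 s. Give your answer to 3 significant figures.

M c_p dT/dt = ṁ c_p (T_in − T) + Q̇.
τ = M/ṁ = 401.15 s; T_ss = T_in + Q̇/(ṁ c_p) = 37.2 + 93.8/(6.98·3.84) = 40.700 °C.
This is linear first-order; T(t) = T_ss + (T₀ − T_ss) e^(−t/τ).
T(302) = 40.700 + (-6.6996)·e^(−302/401.15) = 40.700 + (-6.6996)·0.47103 = 37.544 °C.

37.5 °C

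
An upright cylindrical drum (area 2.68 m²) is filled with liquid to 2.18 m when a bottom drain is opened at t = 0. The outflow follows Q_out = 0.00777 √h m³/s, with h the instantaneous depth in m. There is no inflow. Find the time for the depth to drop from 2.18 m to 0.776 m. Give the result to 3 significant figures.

411 s

Unsteady balance on liquid volume: A dh/dt = −0.00777 √h.
This is separable: 2 d(√h)/dt = −0.00777/A, so √h = √h₀ − (0.00777/(2A)) t.
t = 2A(√h₀ − √h)/0.00777 = 2·2.68·(√2.18 − √0.776)/0.00777
  = 5.3600 × (1.4765 − 0.88091) / 0.00777 = 410.85 s.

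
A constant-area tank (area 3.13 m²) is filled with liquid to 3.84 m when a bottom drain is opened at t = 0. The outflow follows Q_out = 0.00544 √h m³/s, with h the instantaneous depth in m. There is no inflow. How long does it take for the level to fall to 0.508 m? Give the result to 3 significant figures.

Unsteady balance on liquid volume: A dh/dt = −0.00544 √h.
∫ h^(−1/2) dh = −(0.00544/A) ∫ dt, giving 2√h = 2√h₀ − (0.00544/A) t.
t = 2A(√h₀ − √h)/0.00544 = 2·3.13·(√3.84 − √0.508)/0.00544
  = 6.2600 × (1.9596 − 0.71274) / 0.00544 = 1434.8 s.

1430 s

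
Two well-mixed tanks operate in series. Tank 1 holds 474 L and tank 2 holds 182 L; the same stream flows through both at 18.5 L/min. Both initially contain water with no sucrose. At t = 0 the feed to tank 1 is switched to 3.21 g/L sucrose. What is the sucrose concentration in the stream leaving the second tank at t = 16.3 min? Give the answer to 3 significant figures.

Species balance on tank i: dCᵢ/dt = (Cᵢ₋₁ − Cᵢ)/τᵢ with τᵢ = Vᵢ/Q.
τ₁ = 474/18.5 = 25.622 min; τ₂ = 182/18.5 = 9.8378 min.
Solving the cascade with C₁(0)=C₂(0)=0 gives C₂(t) = C_in[1 − (τ₁ e^(−t/τ₁) − τ₂ e^(−t/τ₂))/(τ₁ − τ₂)].
At t = 16.3: e^(−t/τ₁) = 0.52931, e^(−t/τ₂) = 0.19074.
C₂ = 3.21·[1 − (25.622·0.52931 − 9.8378·0.19074)/(15.784)] = 3.21·0.25966 = 0.83351 g/L.

0.834 g/L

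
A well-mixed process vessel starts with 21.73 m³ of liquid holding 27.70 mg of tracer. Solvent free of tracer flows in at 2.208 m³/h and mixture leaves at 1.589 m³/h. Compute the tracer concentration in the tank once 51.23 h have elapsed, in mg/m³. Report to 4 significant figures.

0.05145 mg/m³

Total volume: dV/dt = Q_in − Q_out = 0.619000 m³/h, so V(t) = 21.73 + 0.619000 t and V(51.23) = 53.4414 m³.
Species balance (pure solvent in): dm/dt = −Q_out · m/V(t).
dm/m = −Q_out dt/(V₀ + 0.619000 t); integrating gives ln(m/m₀) = −(Q_out/(Q_in−Q_out)) ln(V/V₀).
m = m₀ (V₀/V)^(Q_out/(Q_in−Q_out)) = 27.70 × (21.73/53.4414)^(2.56704) = 2.74937 mg.
C = m/V = 2.74937/53.4414 = 0.0514465 mg/m³.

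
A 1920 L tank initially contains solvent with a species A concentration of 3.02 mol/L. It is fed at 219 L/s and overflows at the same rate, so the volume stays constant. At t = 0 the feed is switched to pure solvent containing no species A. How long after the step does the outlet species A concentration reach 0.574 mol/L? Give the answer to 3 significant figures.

14.6 s

Unsteady species balance (constant V, well mixed): V dC/dt = Q(C_in − C), so τ = V/Q = 8.7671 s.
C(t) = C_in + (C₀ − C_in) e^(−t/τ). Set C = 0.574 and solve for t:
e^(−t/τ) = (C − C_in)/(C₀ − C_in) = (0.574 − 0)/(3.02 − 0) = 0.19007
t = −τ ln(…) = 8.7671 × 1.6604 = 14.557 s.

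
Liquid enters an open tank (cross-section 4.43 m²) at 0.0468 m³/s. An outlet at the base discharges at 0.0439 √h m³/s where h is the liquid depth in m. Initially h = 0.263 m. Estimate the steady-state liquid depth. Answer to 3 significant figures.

1.14 m

Level balance: A dh/dt = 0.0468 − 0.0439 √h. Setting dh/dt = 0:
Q_in = 0.0439 √h_ss ⇒ √h_ss = 0.0468/0.0439 = 1.0661.
h_ss = 1.0661² = 1.1365 m. (Since h₀ = 0.263 m < h_ss, the level will rise toward this value.)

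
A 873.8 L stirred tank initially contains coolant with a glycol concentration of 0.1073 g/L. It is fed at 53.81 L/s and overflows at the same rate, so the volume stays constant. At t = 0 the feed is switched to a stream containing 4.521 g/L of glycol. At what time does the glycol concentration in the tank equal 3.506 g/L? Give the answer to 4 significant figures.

Species balance: V dC/dt = Q(C_in − C) ⇒ τ = V/Q = 16.2386 s.
C(t) = C_in + (C₀ − C_in) e^(−t/τ). Set C = 3.506 and solve for t:
e^(−t/τ) = (C − C_in)/(C₀ − C_in) = (3.506 − 4.521)/(0.1073 − 4.521) = 0.229966
t = −τ ln(…) = 16.2386 × 1.46982 = 23.8679 s.

23.87 s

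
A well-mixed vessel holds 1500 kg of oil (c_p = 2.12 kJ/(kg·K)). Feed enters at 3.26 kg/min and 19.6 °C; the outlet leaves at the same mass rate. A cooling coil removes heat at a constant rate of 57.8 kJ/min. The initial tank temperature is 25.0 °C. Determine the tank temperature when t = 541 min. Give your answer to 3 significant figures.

15.5 °C

Energy balance: M c_p dT/dt = ṁ c_p (T_in − T) − 57.8.
τ = M/ṁ = 460.12 min; T_ss = T_in − Q̇/(ṁ c_p) = 19.6 − 57.8/(3.26·2.12) = 11.237 °C.
Solution: T(t) = T_ss + (T₀ − T_ss) e^(−t/τ).
T(541) = 11.237 + (13.763)·e^(−541/460.12) = 11.237 + (13.763)·0.30858 = 15.484 °C.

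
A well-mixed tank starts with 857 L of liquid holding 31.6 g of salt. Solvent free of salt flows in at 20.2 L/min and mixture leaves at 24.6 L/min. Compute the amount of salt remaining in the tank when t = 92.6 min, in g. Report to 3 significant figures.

0.857 g

Total volume: dV/dt = Q_in − Q_out = -4.4000 L/min, so V(t) = 857 − 4.4000 t and V(92.6) = 449.56 L.
Solute balance: dm/dt = 0 − Q_out C = −Q_out m/V(t).
dm/m = −Q_out dt/(V₀ − 4.4000 t); integrating gives ln(m/m₀) = −(Q_out/(Q_in−Q_out)) ln(V/V₀).
m = m₀ (V₀/V)^(Q_out/(Q_in−Q_out)) = 31.6 × (857/449.56)^(-5.5909) = 0.85734 g.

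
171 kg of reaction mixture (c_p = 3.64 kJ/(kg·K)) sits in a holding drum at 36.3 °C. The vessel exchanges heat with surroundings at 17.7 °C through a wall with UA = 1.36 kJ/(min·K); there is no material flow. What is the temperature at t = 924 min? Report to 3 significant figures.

20.2 °C

Unsteady energy balance on the tank contents: M c_p dT/dt = −UA(T − T_amb).
dT/dt = (T_ss − T)/τ with T_ss = T_amb = 17.700 °C, τ = M c_p/UA = 171·3.64/1.36 = 457.68 min.
This is linear first-order; T(t) = T_ss + (T₀ − T_ss) e^(−t/τ).
T(924) = 17.700 + (18.600)·0.13280 = 20.170 °C.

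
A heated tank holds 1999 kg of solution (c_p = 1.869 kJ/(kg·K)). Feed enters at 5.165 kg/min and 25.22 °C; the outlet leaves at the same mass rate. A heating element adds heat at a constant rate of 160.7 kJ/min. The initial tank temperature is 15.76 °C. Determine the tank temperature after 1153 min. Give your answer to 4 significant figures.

Heat balance on the well-mixed liquid: M c_p dT/dt = ṁ c_p (T_in − T) + 160.7.
Rearrange: dT/dt = (T_ss − T)/τ with τ = M/ṁ = 387.028 min and T_ss = T_in + Q̇/(ṁ c_p) = 41.8670 °C.
T approaches T_ss exponentially: T(t) = T_ss + (T₀ − T_ss) e^(−t/τ).
T(1153) = 41.8670 + (-26.1070)·e^(−1153/387.028) = 41.8670 + (-26.1070)·0.0508380 = 40.5398 °C.

40.54 °C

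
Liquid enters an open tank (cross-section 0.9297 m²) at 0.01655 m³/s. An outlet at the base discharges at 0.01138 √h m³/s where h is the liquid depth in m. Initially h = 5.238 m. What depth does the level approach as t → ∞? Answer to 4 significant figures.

2.115 m

A dh/dt = Q_in − 0.01138 √h. Steady state requires inflow = outflow:
Q_in = 0.01138 √h_ss ⇒ √h_ss = 0.01655/0.01138 = 1.45431.
h_ss = 1.45431² = 2.11501 m. (Since h₀ = 5.238 m > h_ss, the level will fall toward this value.)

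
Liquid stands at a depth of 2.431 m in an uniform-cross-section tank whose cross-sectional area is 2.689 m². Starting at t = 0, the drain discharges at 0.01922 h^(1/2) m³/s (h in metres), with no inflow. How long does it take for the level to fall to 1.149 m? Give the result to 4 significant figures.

136.3 s

A dh/dt = −Q_out = −0.01922 √h.
Separate and integrate: 2(√h − √h₀) = −(0.01922/A) t.
t = 2A(√h₀ − √h)/0.01922 = 2·2.689·(√2.431 − √1.149)/0.01922
  = 5.37800 × (1.55917 − 1.07191) / 0.01922 = 136.339 s.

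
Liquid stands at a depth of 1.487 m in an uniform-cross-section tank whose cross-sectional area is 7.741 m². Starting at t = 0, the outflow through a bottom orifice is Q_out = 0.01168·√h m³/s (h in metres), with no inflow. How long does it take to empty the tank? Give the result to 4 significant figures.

A dh/dt = −Q_out = −0.01168 √h.
Separate and integrate: 2(√h − √h₀) = −(0.01168/A) t.
Tank is empty when √h = 0: t_empty = 2A√h₀/0.01168.
t_empty = 2·7.741·√1.487/0.01168 = 15.4820·1.21943/0.01168 = 1616.37 s.

1616 s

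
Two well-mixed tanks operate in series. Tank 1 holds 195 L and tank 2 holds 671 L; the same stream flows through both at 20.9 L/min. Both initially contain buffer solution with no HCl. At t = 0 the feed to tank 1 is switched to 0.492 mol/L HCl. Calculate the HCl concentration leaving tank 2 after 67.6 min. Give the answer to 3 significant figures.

0.408 mol/L

Time constants: τᵢ = Vᵢ/Q for each well-mixed tank.
τ₁ = 195/20.9 = 9.3301 min; τ₂ = 671/20.9 = 32.105 min.
Solving the cascade with C₁(0)=C₂(0)=0 gives C₂(t) = C_in[1 − (τ₁ e^(−t/τ₁) − τ₂ e^(−t/τ₂))/(τ₁ − τ₂)].
At t = 67.6: e^(−t/τ₁) = 0.00071350, e^(−t/τ₂) = 0.12178.
C₂ = 0.492·[1 − (9.3301·0.00071350 − 32.105·0.12178)/(-22.775)] = 0.492·0.82863 = 0.40769 mol/L.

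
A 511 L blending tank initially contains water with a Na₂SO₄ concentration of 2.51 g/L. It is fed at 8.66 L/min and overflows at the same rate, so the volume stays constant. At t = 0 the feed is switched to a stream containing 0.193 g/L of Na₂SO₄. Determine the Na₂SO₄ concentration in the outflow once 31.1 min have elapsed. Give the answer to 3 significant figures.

1.56 g/L

Unsteady species balance (constant V, well mixed): V dC/dt = Q(C_in − C).
Time constant τ = V/Q = 511/8.66 = 59.007 min.
Solution: C(t) = C_in + (C₀ − C_in) e^(−t/τ).
C(31.1) = 0.193 + (2.51 − 0.193)·e^(−31.1/59.007) = 0.193 + (2.3170)·0.59034 = 1.5608 g/L.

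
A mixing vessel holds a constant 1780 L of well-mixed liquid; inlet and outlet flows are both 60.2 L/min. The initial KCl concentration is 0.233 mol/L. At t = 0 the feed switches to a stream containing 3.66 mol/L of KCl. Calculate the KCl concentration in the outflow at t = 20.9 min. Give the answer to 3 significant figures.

1.97 mol/L

Species balance on the tank: V dC/dt = Q(C_in − C).
So dC/dt = (C_in − C)/τ with τ = V/Q = 1780/60.2 = 29.568 min.
This is linear first-order; C(t) = C_in + (C₀ − C_in) e^(−t/τ).
C(20.9) = 3.66 + (0.233 − 3.66)·e^(−20.9/29.568) = 3.66 + (-3.4270)·0.49320 = 1.9698 mol/L.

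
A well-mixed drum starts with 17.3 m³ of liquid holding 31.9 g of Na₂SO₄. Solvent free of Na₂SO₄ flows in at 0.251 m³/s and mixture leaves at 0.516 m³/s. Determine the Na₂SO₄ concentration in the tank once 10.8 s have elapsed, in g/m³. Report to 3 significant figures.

1.55 g/m³

Let m(t) be the amount of Na₂SO₄. Volume: V(t) = V₀ + (Q_in − Q_out) t = 17.3 − 0.26500 t; V(10.8) = 14.438 m³.
No Na₂SO₄ enters, so dm/dt = −Q_out · (m/V).
Separate: dm/m = −Q_out dt/V(t) ⇒ ln(m/m₀) = −(Q_out/(Q_in−Q_out)) ln(V/V₀).
m = m₀ (V₀/V)^(Q_out/(Q_in−Q_out)) = 31.9 × (17.3/14.438)^(-1.9472) = 22.432 g.
C = m/V = 22.432/14.438 = 1.5537 g/m³.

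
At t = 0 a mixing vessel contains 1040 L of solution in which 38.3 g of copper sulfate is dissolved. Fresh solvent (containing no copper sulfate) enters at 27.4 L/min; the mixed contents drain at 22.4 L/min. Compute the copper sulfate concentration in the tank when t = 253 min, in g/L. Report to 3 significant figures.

Let m(t) be the amount of copper sulfate. Volume: V(t) = V₀ + (Q_in − Q_out) t = 1040 + 5.0000 t; V(253) = 2305.0 L.
Species balance (pure solvent in): dm/dt = −Q_out · m/V(t).
Separate: dm/m = −Q_out dt/V(t) ⇒ ln(m/m₀) = −(Q_out/(Q_in−Q_out)) ln(V/V₀).
m = m₀ (V₀/V)^(Q_out/(Q_in−Q_out)) = 38.3 × (1040/2305.0)^(4.4800) = 1.0833 g.
C = m/V = 1.0833/2305.0 = 0.00046997 g/L.

0.000470 g/L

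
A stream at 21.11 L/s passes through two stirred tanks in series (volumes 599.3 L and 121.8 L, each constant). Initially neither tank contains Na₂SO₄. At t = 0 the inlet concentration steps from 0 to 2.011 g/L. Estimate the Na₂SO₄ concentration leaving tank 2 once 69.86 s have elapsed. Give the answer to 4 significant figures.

1.796 g/L

Time constants: τᵢ = Vᵢ/Q for each well-mixed tank.
τ₁ = 599.3/21.11 = 28.3894 s; τ₂ = 121.8/21.11 = 5.76978 s.
Solving the cascade with C₁(0)=C₂(0)=0 gives C₂(t) = C_in[1 − (τ₁ e^(−t/τ₁) − τ₂ e^(−t/τ₂))/(τ₁ − τ₂)].
At t = 69.86: e^(−t/τ₁) = 0.0853685, e^(−t/τ₂) = 5.51566e-06.
C₂ = 2.011·[1 − (28.3894·0.0853685 − 5.76978·5.51566e-06)/(22.6196)] = 2.011·0.892857 = 1.79554 g/L.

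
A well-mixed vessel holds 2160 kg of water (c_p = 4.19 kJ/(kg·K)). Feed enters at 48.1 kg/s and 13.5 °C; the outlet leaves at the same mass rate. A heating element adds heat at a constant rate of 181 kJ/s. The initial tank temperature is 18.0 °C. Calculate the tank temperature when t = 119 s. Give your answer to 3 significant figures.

Unsteady energy balance on the tank contents: M c_p dT/dt = ṁ c_p (T_in − T) + 181.
Rearrange: dT/dt = (T_ss − T)/τ with τ = M/ṁ = 44.906 s and T_ss = T_in + Q̇/(ṁ c_p) = 14.398 °C.
T approaches T_ss exponentially: T(t) = T_ss + (T₀ − T_ss) e^(−t/τ).
T(119) = 14.398 + (3.6019)·e^(−119/44.906) = 14.398 + (3.6019)·0.070654 = 14.653 °C.

14.7 °C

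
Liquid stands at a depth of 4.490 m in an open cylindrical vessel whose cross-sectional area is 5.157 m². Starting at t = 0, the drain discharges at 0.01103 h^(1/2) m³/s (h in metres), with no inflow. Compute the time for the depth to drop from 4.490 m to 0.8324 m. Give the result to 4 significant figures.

1128 s

Volume balance on the tank: A dh/dt = −0.01103 √h.
∫ h^(−1/2) dh = −(0.01103/A) ∫ dt, giving 2√h = 2√h₀ − (0.01103/A) t.
t = 2A(√h₀ − √h)/0.01103 = 2·5.157·(√4.490 − √0.8324)/0.01103
  = 10.3140 × (2.11896 − 0.912360) / 0.01103 = 1128.28 s.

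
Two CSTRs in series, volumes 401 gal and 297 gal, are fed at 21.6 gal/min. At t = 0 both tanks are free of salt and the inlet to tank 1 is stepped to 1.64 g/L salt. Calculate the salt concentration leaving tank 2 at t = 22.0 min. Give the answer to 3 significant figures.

Time constants: τᵢ = Vᵢ/Q for each well-mixed tank.
τ₁ = 401/21.6 = 18.565 min; τ₂ = 297/21.6 = 13.750 min.
Tank 1: C₁ = C_in(1 − e^(−t/τ₁)). Tank 2 (τ₁ ≠ τ₂): C₂ = C_in[1 − (τ₁ e^(−t/τ₁) − τ₂ e^(−t/τ₂))/(τ₁ − τ₂)].
At t = 22.0: e^(−t/τ₁) = 0.30573, e^(−t/τ₂) = 0.20190.
C₂ = 1.64·[1 − (18.565·0.30573 − 13.750·0.20190)/(4.8148)] = 1.64·0.39773 = 0.65227 g/L.

0.652 g/L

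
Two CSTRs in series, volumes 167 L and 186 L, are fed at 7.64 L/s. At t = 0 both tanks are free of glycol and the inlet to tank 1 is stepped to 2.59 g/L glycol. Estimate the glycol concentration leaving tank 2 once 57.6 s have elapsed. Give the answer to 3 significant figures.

Each tank obeys Vᵢ dCᵢ/dt = Q(Cᵢ₋₁ − Cᵢ), so τᵢ = Vᵢ/Q.
τ₁ = 167/7.64 = 21.859 s; τ₂ = 186/7.64 = 24.346 s.
Solving the cascade with C₁(0)=C₂(0)=0 gives C₂(t) = C_in[1 − (τ₁ e^(−t/τ₁) − τ₂ e^(−t/τ₂))/(τ₁ − τ₂)].
At t = 57.6: e^(−t/τ₁) = 0.071711, e^(−t/τ₂) = 0.093861.
C₂ = 2.59·[1 − (21.859·0.071711 − 24.346·0.093861)/(-2.4869)] = 2.59·0.71145 = 1.8426 g/L.

1.84 g/L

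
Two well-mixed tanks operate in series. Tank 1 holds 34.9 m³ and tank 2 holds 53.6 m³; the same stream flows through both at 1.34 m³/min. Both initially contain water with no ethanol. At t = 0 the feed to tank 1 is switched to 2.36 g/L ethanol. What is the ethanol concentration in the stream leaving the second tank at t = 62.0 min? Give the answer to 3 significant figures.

Species balance on tank i: dCᵢ/dt = (Cᵢ₋₁ − Cᵢ)/τᵢ with τᵢ = Vᵢ/Q.
τ₁ = 34.9/1.34 = 26.045 min; τ₂ = 53.6/1.34 = 40.000 min.
Solving the cascade with C₁(0)=C₂(0)=0 gives C₂(t) = C_in[1 − (τ₁ e^(−t/τ₁) − τ₂ e^(−t/τ₂))/(τ₁ − τ₂)].
At t = 62.0: e^(−t/τ₁) = 0.092503, e^(−t/τ₂) = 0.21225.
C₂ = 2.36·[1 − (26.045·0.092503 − 40.000·0.21225)/(-13.955)] = 2.36·0.56427 = 1.3317 g/L.

1.33 g/L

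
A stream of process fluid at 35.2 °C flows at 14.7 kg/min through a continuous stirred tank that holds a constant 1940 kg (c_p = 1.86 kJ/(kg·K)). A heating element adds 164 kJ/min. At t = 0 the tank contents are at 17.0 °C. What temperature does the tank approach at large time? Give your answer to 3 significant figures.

Heat balance on the well-mixed liquid: M c_p dT/dt = ṁ c_p (T_in − T) + 164.
At steady state dT/dt = 0 ⇒ T_ss = T_in + Q̇/(ṁ c_p) = 35.2 + 164/(14.7·1.86) = 41.198 °C.

41.2 °C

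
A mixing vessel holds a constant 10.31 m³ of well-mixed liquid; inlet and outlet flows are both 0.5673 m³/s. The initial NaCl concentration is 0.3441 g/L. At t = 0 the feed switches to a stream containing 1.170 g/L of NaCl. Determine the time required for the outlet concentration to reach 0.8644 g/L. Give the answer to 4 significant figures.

Species balance on the tank: V dC/dt = Q(C_in − C), so τ = V/Q = 18.1738 s.
C(t) = C_in + (C₀ − C_in) e^(−t/τ). Set C = 0.8644 and solve for t:
e^(−t/τ) = (C − C_in)/(C₀ − C_in) = (0.8644 − 1.170)/(0.3441 − 1.170) = 0.370021
t = −τ ln(…) = 18.1738 × 0.994197 = 18.0683 s.

18.07 s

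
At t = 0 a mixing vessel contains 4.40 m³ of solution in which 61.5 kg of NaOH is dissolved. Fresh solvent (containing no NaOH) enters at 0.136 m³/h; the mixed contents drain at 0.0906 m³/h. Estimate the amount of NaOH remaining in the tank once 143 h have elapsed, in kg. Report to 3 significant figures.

Let m(t) be the amount of NaOH. Volume: V(t) = V₀ + (Q_in − Q_out) t = 4.40 + 0.045400 t; V(143) = 10.892 m³.
Species balance (pure solvent in): dm/dt = −Q_out · m/V(t).
dm/m = −Q_out dt/(V₀ + 0.045400 t); integrating gives ln(m/m₀) = −(Q_out/(Q_in−Q_out)) ln(V/V₀).
m = m₀ (V₀/V)^(Q_out/(Q_in−Q_out)) = 61.5 × (4.40/10.892)^(1.9956) = 10.076 kg.

10.1 kg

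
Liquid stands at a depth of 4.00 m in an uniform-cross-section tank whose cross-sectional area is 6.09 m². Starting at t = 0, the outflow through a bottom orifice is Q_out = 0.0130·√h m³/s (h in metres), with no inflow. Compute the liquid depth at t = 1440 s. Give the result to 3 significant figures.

0.214 m

Unsteady balance on liquid volume: A dh/dt = −0.0130 √h.
Separate and integrate: 2(√h − √h₀) = −(0.0130/A) t.
√h = √4.00 − 0.0130·1440/(2·6.09) = 2.0000 − 1.5369 = 0.46305.
h = 0.46305² = 0.21442 m.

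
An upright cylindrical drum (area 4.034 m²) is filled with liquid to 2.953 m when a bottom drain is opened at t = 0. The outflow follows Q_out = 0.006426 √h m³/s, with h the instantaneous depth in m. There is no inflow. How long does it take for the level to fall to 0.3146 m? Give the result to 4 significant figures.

1453 s

With no inflow, A dh/dt = −0.006426 √h.
This is separable: 2 d(√h)/dt = −0.006426/A, so √h = √h₀ − (0.006426/(2A)) t.
t = 2A(√h₀ − √h)/0.006426 = 2·4.034·(√2.953 − √0.3146)/0.006426
  = 8.06800 × (1.71843 − 0.560892) / 0.006426 = 1453.32 s.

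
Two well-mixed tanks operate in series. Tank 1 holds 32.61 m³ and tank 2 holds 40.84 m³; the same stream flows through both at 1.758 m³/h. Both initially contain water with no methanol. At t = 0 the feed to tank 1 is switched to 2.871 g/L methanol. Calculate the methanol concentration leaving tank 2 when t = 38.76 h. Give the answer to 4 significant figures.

Species balance on tank i: dCᵢ/dt = (Cᵢ₋₁ − Cᵢ)/τᵢ with τᵢ = Vᵢ/Q.
τ₁ = 32.61/1.758 = 18.5495 h; τ₂ = 40.84/1.758 = 23.2309 h.
Solving the cascade with C₁(0)=C₂(0)=0 gives C₂(t) = C_in[1 − (τ₁ e^(−t/τ₁) − τ₂ e^(−t/τ₂))/(τ₁ − τ₂)].
At t = 38.76: e^(−t/τ₁) = 0.123743, e^(−t/τ₂) = 0.188536.
C₂ = 2.871·[1 − (18.5495·0.123743 − 23.2309·0.188536)/(-4.68146)] = 2.871·0.554732 = 1.59264 g/L.

1.593 g/L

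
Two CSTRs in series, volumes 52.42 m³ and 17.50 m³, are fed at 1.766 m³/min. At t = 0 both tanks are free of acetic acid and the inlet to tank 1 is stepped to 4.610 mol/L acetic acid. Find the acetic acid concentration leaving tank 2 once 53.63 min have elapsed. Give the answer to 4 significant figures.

Time constants: τᵢ = Vᵢ/Q for each well-mixed tank.
τ₁ = 52.42/1.766 = 29.6829 min; τ₂ = 17.50/1.766 = 9.90940 min.
Solving the cascade with C₁(0)=C₂(0)=0 gives C₂(t) = C_in[1 − (τ₁ e^(−t/τ₁) − τ₂ e^(−t/τ₂))/(τ₁ − τ₂)].
At t = 53.63: e^(−t/τ₁) = 0.164185, e^(−t/τ₂) = 0.00446256.
C₂ = 4.610·[1 − (29.6829·0.164185 − 9.90940·0.00446256)/(19.7735)] = 4.610·0.755772 = 3.48411 mol/L.

3.484 mol/L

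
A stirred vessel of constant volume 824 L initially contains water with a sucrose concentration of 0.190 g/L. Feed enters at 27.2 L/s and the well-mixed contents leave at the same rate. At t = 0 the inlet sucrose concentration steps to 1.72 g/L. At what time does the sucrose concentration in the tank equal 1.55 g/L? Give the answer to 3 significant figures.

66.6 s

Unsteady species balance (constant V, well mixed): V dC/dt = Q(C_in − C), so τ = V/Q = 30.294 s.
C(t) = C_in + (C₀ − C_in) e^(−t/τ). Set C = 1.55 and solve for t:
e^(−t/τ) = (C − C_in)/(C₀ − C_in) = (1.55 − 1.72)/(0.190 − 1.72) = 0.11111
t = −τ ln(…) = 30.294 × 2.1972 = 66.563 s.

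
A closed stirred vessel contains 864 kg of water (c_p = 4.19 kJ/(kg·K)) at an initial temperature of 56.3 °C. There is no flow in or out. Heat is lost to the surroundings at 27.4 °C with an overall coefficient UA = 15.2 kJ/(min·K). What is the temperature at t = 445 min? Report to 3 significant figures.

31.9 °C

Energy balance: M c_p dT/dt = −UA(T − T_amb).
dT/dt = (T_ss − T)/τ with T_ss = T_amb = 27.400 °C, τ = M c_p/UA = 864·4.19/15.2 = 238.17 min.
This is linear first-order; T(t) = T_ss + (T₀ − T_ss) e^(−t/τ).
T(445) = 27.400 + (28.900)·0.15437 = 31.861 °C.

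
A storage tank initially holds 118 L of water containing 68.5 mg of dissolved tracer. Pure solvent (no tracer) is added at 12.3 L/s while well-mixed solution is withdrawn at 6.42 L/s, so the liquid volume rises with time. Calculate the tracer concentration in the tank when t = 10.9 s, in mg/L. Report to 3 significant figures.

0.234 mg/L

Total volume: dV/dt = Q_in − Q_out = 5.8800 L/s, so V(t) = 118 + 5.8800 t and V(10.9) = 182.09 L.
Solute balance: dm/dt = 0 − Q_out C = −Q_out m/V(t).
Separate: dm/m = −Q_out dt/V(t) ⇒ ln(m/m₀) = −(Q_out/(Q_in−Q_out)) ln(V/V₀).
m = m₀ (V₀/V)^(Q_out/(Q_in−Q_out)) = 68.5 × (118/182.09)^(1.0918) = 42.656 mg.
C = m/V = 42.656/182.09 = 0.23425 mg/L.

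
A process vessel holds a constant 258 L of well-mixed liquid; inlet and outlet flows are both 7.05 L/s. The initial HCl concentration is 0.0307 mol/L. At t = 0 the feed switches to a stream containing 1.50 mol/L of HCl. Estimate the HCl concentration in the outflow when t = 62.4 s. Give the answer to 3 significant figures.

Unsteady species balance (constant V, well mixed): V dC/dt = Q(C_in − C).
So dC/dt = (C_in − C)/τ with τ = V/Q = 258/7.05 = 36.596 s.
This is linear first-order; C(t) = C_in + (C₀ − C_in) e^(−t/τ).
C(62.4) = 1.50 + (0.0307 − 1.50)·e^(−62.4/36.596) = 1.50 + (-1.4693)·0.18175 = 1.2330 mol/L.

1.23 mol/L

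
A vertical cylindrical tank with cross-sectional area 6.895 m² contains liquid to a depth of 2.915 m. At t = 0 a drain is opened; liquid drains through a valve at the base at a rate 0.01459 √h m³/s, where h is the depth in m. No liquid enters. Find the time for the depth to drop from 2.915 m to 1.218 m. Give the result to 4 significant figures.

A dh/dt = −Q_out = −0.01459 √h.
Separate and integrate: 2(√h − √h₀) = −(0.01459/A) t.
t = 2A(√h₀ − √h)/0.01459 = 2·6.895·(√2.915 − √1.218)/0.01459
  = 13.7900 × (1.70734 − 1.10363) / 0.01459 = 570.604 s.

570.6 s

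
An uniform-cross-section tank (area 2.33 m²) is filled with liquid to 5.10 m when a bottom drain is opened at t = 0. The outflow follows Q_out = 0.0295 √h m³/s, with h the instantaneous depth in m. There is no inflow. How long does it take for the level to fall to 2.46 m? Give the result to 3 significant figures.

109 s

Unsteady balance on liquid volume: A dh/dt = −0.0295 √h.
This is separable: 2 d(√h)/dt = −0.0295/A, so √h = √h₀ − (0.0295/(2A)) t.
t = 2A(√h₀ − √h)/0.0295 = 2·2.33·(√5.10 − √2.46)/0.0295
  = 4.6600 × (2.2583 − 1.5684) / 0.0295 = 108.98 s.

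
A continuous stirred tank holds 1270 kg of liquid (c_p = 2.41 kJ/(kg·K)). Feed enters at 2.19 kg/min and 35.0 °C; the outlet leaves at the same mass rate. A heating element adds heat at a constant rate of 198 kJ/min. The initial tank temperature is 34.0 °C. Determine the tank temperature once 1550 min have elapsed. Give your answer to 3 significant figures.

69.9 °C

M c_p dT/dt = ṁ c_p (T_in − T) + Q̇.
Rearrange: dT/dt = (T_ss − T)/τ with τ = M/ṁ = 579.91 min and T_ss = T_in + Q̇/(ṁ c_p) = 72.515 °C.
Solution: T(t) = T_ss + (T₀ − T_ss) e^(−t/τ).
T(1550) = 72.515 + (-38.515)·e^(−1550/579.91) = 72.515 + (-38.515)·0.069056 = 69.855 °C.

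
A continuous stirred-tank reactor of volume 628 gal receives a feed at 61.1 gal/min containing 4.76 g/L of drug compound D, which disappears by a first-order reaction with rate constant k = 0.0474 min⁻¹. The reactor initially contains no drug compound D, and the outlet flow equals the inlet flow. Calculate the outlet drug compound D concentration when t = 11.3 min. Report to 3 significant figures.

2.58 g/L

Species balance: V dC/dt = Q C_in − Q C − k V C.
This is linear with rate a = Q/V + k = 0.14469 min⁻¹.
C_ss = Q C_in/(Q + kV) = 3.2007 g/L; C(t) = C_ss + (C₀ − C_ss) e^(−a t).
C(11.3) = 3.2007 + (-3.2007)·e^(−0.14469·11.3) = 3.2007 + (-3.2007)·0.19495 = 2.5767 g/L.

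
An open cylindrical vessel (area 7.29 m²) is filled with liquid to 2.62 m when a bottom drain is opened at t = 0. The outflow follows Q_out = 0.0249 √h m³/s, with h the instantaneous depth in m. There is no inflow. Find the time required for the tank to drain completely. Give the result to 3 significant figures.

With no inflow, A dh/dt = −0.0249 √h.
Separate and integrate: 2(√h − √h₀) = −(0.0249/A) t.
Tank is empty when √h = 0: t_empty = 2A√h₀/0.0249.
t_empty = 2·7.29·√2.62/0.0249 = 14.580·1.6186/0.0249 = 947.78 s.

948 s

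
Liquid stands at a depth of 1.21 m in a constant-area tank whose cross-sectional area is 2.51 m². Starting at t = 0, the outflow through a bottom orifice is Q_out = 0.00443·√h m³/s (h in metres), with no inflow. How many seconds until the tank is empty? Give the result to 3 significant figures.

1250 s

A dh/dt = −Q_out = −0.00443 √h.
Separate and integrate: 2(√h − √h₀) = −(0.00443/A) t.
Set h = 0: 2√h₀ = (0.00443/A) t_empty ⇒ t_empty = 2A√h₀/0.00443.
t_empty = 2·2.51·√1.21/0.00443 = 5.0200·1.1000/0.00443 = 1246.5 s.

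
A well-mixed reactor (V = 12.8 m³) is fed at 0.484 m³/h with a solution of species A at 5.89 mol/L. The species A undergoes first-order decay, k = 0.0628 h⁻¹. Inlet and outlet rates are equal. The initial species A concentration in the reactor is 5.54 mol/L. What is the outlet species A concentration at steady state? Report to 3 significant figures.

2.21 mol/L

V dC/dt = Q(C_in − C) − k V C.
At steady state: 0 = Q C_in − (Q + kV) C_ss, so C_ss = Q C_in/(Q + kV).
C_ss = 0.484·5.89/(0.484 + 0.0628·12.8) = 2.8508/1.2878 = 2.2136 mol/L.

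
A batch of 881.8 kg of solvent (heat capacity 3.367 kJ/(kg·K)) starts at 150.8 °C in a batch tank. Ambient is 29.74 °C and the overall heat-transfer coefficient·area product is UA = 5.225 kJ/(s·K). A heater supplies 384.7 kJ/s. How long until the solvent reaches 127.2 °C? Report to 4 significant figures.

M c_p dT/dt = −UA(T − T_amb) + Q̇.
τ = M c_p/UA = 568.234 s; T_ss = T_amb + Q̇/UA = 29.74 + 384.7/5.225 = 103.367 °C.
T(t) = T_ss + (T₀ − T_ss)e^(−t/τ); set T = 127.2:
t = −τ ln[(T − T_ss)/(T₀ − T_ss)] = −568.234 · ln(0.502458) = 391.083 s.

391.1 s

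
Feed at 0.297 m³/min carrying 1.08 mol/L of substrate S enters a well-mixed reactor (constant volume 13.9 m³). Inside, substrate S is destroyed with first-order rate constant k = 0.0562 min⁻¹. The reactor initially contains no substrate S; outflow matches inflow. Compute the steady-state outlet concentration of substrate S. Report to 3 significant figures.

V dC/dt = Q(C_in − C) − k V C.
At steady state: 0 = Q C_in − (Q + kV) C_ss, so C_ss = Q C_in/(Q + kV).
C_ss = 0.297·1.08/(0.297 + 0.0562·13.9) = 0.32076/1.0782 = 0.29750 mol/L.

0.298 mol/L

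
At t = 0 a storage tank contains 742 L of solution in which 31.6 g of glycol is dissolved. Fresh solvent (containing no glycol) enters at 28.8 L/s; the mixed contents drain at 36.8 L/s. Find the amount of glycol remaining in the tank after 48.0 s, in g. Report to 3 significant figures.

1.11 g

Total volume: dV/dt = Q_in − Q_out = -8.0000 L/s, so V(t) = 742 − 8.0000 t and V(48.0) = 358.00 L.
Solute balance: dm/dt = 0 − Q_out C = −Q_out m/V(t).
Separate: dm/m = −Q_out dt/V(t) ⇒ ln(m/m₀) = −(Q_out/(Q_in−Q_out)) ln(V/V₀).
m = m₀ (V₀/V)^(Q_out/(Q_in−Q_out)) = 31.6 × (742/358.00)^(-4.6000) = 1.1058 g.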